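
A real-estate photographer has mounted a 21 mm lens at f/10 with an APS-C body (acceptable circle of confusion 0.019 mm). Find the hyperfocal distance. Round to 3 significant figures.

2.34 m

Hyperfocal distance H = f²/(N·c) + f = 21²/(10 × 0.019) + 21 = 441/0.19 + 21 ≈ 2342.1 mm ≈ 2.34 m.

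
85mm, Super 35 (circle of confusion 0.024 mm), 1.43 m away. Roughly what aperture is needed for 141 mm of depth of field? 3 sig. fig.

f/11

Write h = H − f = f²/(N·c). The thin-lens limits are Dn = s·h/(h + (s−f)) and Df = s·h/(h − (s−f)), so DoF = Df − Dn = 2·s·(s−f)·h / (h² − (s−f)²).
That is a quadratic in h: DoF·h² − 2·s·(s−f)·h − DoF·(s−f)² = 0 ⇒ h = (s−f)·(s + √(s² + DoF²)) / DoF = 1345 × (1430 + √(1430² + 141²)) / 141 = 1345 × (1430 + 1436.93) / 141 ≈ 27348 mm.
Then N = f²/(c·h) = 85² / (0.024 × 27348) = 7225 / 656.35 ≈ 11.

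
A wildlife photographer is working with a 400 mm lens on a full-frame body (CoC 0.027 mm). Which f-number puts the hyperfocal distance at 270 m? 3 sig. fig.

f/22

Rearrange H = f²/(N·c) + f for N: N = f² / ((H − f)·c).
N = 400² / ((270000 − 400) × 0.027) = 160000 / 7279 ≈ 22.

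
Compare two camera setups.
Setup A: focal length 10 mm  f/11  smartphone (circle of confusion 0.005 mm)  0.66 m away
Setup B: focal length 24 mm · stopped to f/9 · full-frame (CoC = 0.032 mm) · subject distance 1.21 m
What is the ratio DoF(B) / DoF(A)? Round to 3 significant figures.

4.09

Setup A: H = 10²/(11×0.005) + 10 ≈ 1828.2 mm; DoF = Df − Dn = 1027.24 − 486.19 ≈ 541.05 mm.
Setup B: H = 24²/(9×0.032) + 24 ≈ 2024.0 mm; DoF = Df − Dn = 2973.0 − 759.6 ≈ 2213.4 mm.
Ratio = 2213.4 / 541.05 ≈ 4.09.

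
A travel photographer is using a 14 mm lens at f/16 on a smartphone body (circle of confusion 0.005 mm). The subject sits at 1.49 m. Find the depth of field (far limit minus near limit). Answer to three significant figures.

2.82 m

Hyperfocal distance H = f²/(N·c) + f = 14²/(16 × 0.005) + 14 = 196/0.08 + 14 ≈ 2464.0 mm ≈ 2.464 m.
Near limit Dn = s·(H − f)/(H + s − 2f) = 1490 × (2464.0 − 14) / (2464.0 + 1490 − 2 × 14) = 1490 × 2450.0 / 3926.0 ≈ 929.8 mm.
Far limit Df = s·(H − f)/(H − s) = 1490 × (2464.0 − 14) / (2464.0 − 1490) = 1490 × 2450.0 / 974.0 ≈ 3747.9 mm.
Depth of field = Df − Dn = 3747.9 − 929.8 ≈ 2818.1 mm ≈ 2.82 m.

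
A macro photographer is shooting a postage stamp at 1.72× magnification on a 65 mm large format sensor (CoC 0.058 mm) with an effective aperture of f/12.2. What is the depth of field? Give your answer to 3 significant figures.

At magnification m, DoF ≈ 2·N_eff·c/m² = 2 × 12.2 × 0.058 / 1.72² = 1.415 / 2.958 ≈ 0.478 mm.

0.478 mm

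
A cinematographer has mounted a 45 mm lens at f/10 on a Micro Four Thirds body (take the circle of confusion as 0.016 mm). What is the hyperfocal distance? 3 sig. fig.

Hyperfocal distance H = f²/(N·c) + f = 45²/(10 × 0.016) + 45 = 2025/0.16 + 45 ≈ 12701.2 mm ≈ 12.7 m.

12.7 m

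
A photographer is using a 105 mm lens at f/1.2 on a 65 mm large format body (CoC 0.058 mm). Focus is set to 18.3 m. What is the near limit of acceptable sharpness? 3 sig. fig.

16.4 m

Hyperfocal distance H = f²/(N·c) + f = 105²/(1.2 × 0.058) + 105 = 11025/0.0696 + 105 ≈ 158510.2 mm ≈ 158.5 m.
Near limit Dn = s·(H − f)/(H + s − 2f) = 18300 × (158510.2 − 105) / (158510.2 + 18300 − 2 × 105) = 18300 × 158405.2 / 176600.2 ≈ 16415 mm ≈ 16.4 m.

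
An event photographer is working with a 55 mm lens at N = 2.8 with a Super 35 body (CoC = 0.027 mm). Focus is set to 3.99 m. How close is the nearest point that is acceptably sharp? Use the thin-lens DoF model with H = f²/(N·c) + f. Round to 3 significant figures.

3.63 m

Hyperfocal distance H = f²/(N·c) + f = 55²/(2.8 × 0.027) + 55 = 3025/0.0756 + 55 ≈ 40068.2 mm ≈ 40.07 m.
Near limit Dn = s·(H − f)/(H + s − 2f) = 3990 × (40068.2 − 55) / (40068.2 + 3990 − 2 × 55) = 3990 × 40013.2 / 43948.2 ≈ 3632.7 mm ≈ 3.63 m.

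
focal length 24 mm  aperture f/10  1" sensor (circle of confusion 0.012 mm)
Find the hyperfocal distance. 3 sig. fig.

4.82 m

Hyperfocal distance H = f²/(N·c) + f = 24²/(10 × 0.012) + 24 = 576/0.12 + 24 ≈ 4824.0 mm ≈ 4.82 m.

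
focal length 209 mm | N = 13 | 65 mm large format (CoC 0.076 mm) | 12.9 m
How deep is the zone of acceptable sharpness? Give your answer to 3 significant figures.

Hyperfocal distance H = f²/(N·c) + f = 209²/(13 × 0.076) + 209 = 43681/0.988 + 209 ≈ 44420.5 mm ≈ 44.42 m.
Near limit Dn = s·(H − f)/(H + s − 2f) = 12900 × (44420.5 − 209) / (44420.5 + 12900 − 2 × 209) = 12900 × 44211.5 / 56902.5 ≈ 10022.9 mm.
Far limit Df = s·(H − f)/(H − s) = 12900 × (44420.5 − 209) / (44420.5 − 12900) = 12900 × 44211.5 / 31520.5 ≈ 18093.9 mm.
Depth of field = Df − Dn = 18093.9 − 10022.9 ≈ 8071.0 mm ≈ 8.07 m.

8.07 m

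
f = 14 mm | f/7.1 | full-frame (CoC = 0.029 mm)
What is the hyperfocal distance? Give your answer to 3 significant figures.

0.966 m

Hyperfocal distance H = f²/(N·c) + f = 14²/(7.1 × 0.029) + 14 = 196/0.2059 + 14 ≈ 965.9 mm ≈ 0.966 m.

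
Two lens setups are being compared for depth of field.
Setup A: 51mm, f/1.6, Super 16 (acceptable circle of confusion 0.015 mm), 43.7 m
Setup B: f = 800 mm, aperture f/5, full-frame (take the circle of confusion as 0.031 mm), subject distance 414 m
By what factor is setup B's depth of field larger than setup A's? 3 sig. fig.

1.99

Setup A: H = 51²/(1.6×0.015) + 51 ≈ 108426.0 mm; DoF = Df − Dn = 73170 − 31153 ≈ 42017 mm.
Setup B: H = 800²/(5×0.031) + 800 ≈ 4129832.3 mm; DoF = Df − Dn = 460037 − 376339 ≈ 83698 mm.
Ratio = 83698 / 42017 ≈ 1.99.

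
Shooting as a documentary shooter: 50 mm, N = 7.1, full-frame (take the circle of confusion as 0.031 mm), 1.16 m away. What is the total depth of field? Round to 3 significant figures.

229 mm

Hyperfocal distance H = f²/(N·c) + f = 50²/(7.1 × 0.031) + 50 = 2500/0.2201 + 50 ≈ 11408.5 mm ≈ 11.41 m.
Near limit Dn = s·(H − f)/(H + s − 2f) = 1160 × (11408.5 − 50) / (11408.5 + 1160 − 2 × 50) = 1160 × 11358.5 / 12468.5 ≈ 1056.73 mm.
Far limit Df = s·(H − f)/(H − s) = 1160 × (11408.5 − 50) / (11408.5 − 1160) = 1160 × 11358.5 / 10248.5 ≈ 1285.64 mm.
Depth of field = Df − Dn = 1285.64 − 1056.73 ≈ 228.91 mm.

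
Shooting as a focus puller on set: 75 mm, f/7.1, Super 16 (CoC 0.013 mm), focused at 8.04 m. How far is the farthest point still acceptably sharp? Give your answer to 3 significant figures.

9.25 m

Hyperfocal distance H = f²/(N·c) + f = 75²/(7.1 × 0.013) + 75 = 5625/0.0923 + 75 ≈ 61017.6 mm ≈ 61.02 m.
Far limit Df = s·(H − f)/(H − s) = 8040 × (61017.6 − 75) / (61017.6 − 8040) = 8040 × 60942.6 / 52977.6 ≈ 9248.8 mm ≈ 9.25 m.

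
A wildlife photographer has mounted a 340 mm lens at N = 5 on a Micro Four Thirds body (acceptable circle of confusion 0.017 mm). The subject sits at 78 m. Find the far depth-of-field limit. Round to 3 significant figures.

82.7 m

Hyperfocal distance H = f²/(N·c) + f = 340²/(5 × 0.017) + 340 = 115600/0.085 + 340 ≈ 1360340.0 mm ≈ 1360 m.
Far limit Df = s·(H − f)/(H − s) = 78000 × (1360340.0 − 340) / (1360340.0 − 78000) = 78000 × 1360000.0 / 1282340.0 ≈ 82724 mm ≈ 82.7 m.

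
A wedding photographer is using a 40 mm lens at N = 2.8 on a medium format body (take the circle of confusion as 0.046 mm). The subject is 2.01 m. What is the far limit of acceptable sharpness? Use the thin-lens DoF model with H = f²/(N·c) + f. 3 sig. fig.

Hyperfocal distance H = f²/(N·c) + f = 40²/(2.8 × 0.046) + 40 = 1600/0.1288 + 40 ≈ 12462.4 mm ≈ 12.46 m.
Far limit Df = s·(H − f)/(H − s) = 2010 × (12462.4 − 40) / (12462.4 − 2010) = 2010 × 12422.4 / 10452.4 ≈ 2388.8 mm ≈ 2.39 m.

2.39 m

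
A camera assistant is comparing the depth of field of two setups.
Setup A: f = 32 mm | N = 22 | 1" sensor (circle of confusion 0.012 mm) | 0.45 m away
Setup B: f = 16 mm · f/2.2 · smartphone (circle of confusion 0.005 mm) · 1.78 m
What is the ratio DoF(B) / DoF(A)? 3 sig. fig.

2.77

Setup A: H = 32²/(22×0.012) + 32 ≈ 3910.8 mm; DoF = Df − Dn = 504.352 − 406.223 ≈ 98.129 mm.
Setup B: H = 16²/(2.2×0.005) + 16 ≈ 23288.7 mm; DoF = Df − Dn = 1925.98 − 1654.59 ≈ 271.39 mm.
Ratio = 271.39 / 98.129 ≈ 2.77.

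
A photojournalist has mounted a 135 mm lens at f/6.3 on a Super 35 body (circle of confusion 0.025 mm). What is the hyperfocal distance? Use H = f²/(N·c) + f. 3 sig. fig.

116 m

Hyperfocal distance H = f²/(N·c) + f = 135²/(6.3 × 0.025) + 135 = 18225/0.1575 + 135 ≈ 115849.3 mm ≈ 116 m.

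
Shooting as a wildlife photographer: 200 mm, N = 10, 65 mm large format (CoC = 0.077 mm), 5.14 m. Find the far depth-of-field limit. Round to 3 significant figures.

Hyperfocal distance H = f²/(N·c) + f = 200²/(10 × 0.077) + 200 = 40000/0.77 + 200 ≈ 52148.1 mm ≈ 52.15 m.
Far limit Df = s·(H − f)/(H − s) = 5140 × (52148.1 − 200) / (52148.1 − 5140) = 5140 × 51948.1 / 47008.1 ≈ 5680.2 mm ≈ 5.68 m.

5.68 m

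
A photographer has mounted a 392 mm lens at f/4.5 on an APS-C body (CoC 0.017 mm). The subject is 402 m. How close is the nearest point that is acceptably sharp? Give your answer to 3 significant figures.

335 m

Hyperfocal distance H = f²/(N·c) + f = 392²/(4.5 × 0.017) + 392 = 153664/0.0765 + 392 ≈ 2009071.7 mm ≈ 2009 m.
Near limit Dn = s·(H − f)/(H + s − 2f) = 402000 × (2009071.7 − 392) / (2009071.7 + 402000 − 2 × 392) = 402000 × 2008679.7 / 2410287.7 ≈ 335018 mm ≈ 335 m.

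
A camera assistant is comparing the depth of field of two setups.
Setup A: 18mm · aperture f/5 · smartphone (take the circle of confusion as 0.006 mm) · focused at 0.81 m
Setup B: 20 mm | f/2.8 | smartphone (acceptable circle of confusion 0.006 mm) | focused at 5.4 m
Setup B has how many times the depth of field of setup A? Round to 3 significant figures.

Setup A: H = 18²/(5×0.006) + 18 ≈ 10818.0 mm; DoF = Df − Dn = 874.10 − 754.66 ≈ 119.44 mm.
Setup B: H = 20²/(2.8×0.006) + 20 ≈ 23829.5 mm; DoF = Df − Dn = 6976.4 − 4404.7 ≈ 2571.7 mm.
Ratio = 2571.7 / 119.44 ≈ 21.5.

21.5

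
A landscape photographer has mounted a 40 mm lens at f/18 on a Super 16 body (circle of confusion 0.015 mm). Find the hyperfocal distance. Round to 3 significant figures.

5.97 m

Hyperfocal distance H = f²/(N·c) + f = 40²/(18 × 0.015) + 40 = 1600/0.27 + 40 ≈ 5965.9 mm ≈ 5.97 m.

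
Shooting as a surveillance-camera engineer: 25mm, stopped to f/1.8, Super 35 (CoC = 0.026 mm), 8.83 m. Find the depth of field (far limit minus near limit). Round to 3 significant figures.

20.6 m

Hyperfocal distance H = f²/(N·c) + f = 25²/(1.8 × 0.026) + 25 = 625/0.0468 + 25 ≈ 13379.7 mm ≈ 13.38 m.
Near limit Dn = s·(H − f)/(H + s − 2f) = 8830 × (13379.7 − 25) / (13379.7 + 8830 − 2 × 25) = 8830 × 13354.7 / 22159.7 ≈ 5321 mm.
Far limit Df = s·(H − f)/(H − s) = 8830 × (13379.7 − 25) / (13379.7 − 8830) = 8830 × 13354.7 / 4549.7 ≈ 25919 mm.
Depth of field = Df − Dn = 25919 − 5321 ≈ 20598 mm ≈ 20.6 m.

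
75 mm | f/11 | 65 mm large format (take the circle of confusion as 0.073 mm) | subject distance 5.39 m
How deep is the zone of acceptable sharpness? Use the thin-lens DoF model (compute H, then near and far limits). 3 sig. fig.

Hyperfocal distance H = f²/(N·c) + f = 75²/(11 × 0.073) + 75 = 5625/0.803 + 75 ≈ 7080.0 mm ≈ 7.080 m.
Near limit Dn = s·(H − f)/(H + s − 2f) = 5390 × (7080.0 − 75) / (7080.0 + 5390 − 2 × 75) = 5390 × 7005.0 / 12320.0 ≈ 3065 mm.
Far limit Df = s·(H − f)/(H − s) = 5390 × (7080.0 − 75) / (7080.0 − 5390) = 5390 × 7005.0 / 1690.0 ≈ 22342 mm.
Depth of field = Df − Dn = 22342 − 3065 ≈ 19277 mm ≈ 19.3 m.

19.3 m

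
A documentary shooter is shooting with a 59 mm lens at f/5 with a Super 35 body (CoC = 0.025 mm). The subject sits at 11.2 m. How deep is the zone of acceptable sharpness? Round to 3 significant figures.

10.7 m

Hyperfocal distance H = f²/(N·c) + f = 59²/(5 × 0.025) + 59 = 3481/0.125 + 59 ≈ 27907.0 mm ≈ 27.91 m.
Near limit Dn = s·(H − f)/(H + s − 2f) = 11200 × (27907.0 − 59) / (27907.0 + 11200 − 2 × 59) = 11200 × 27848.0 / 38989.0 ≈ 8000 mm.
Far limit Df = s·(H − f)/(H − s) = 11200 × (27907.0 − 59) / (27907.0 − 11200) = 11200 × 27848.0 / 16707.0 ≈ 18669 mm.
Depth of field = Df − Dn = 18669 − 8000 ≈ 10669 mm ≈ 10.7 m.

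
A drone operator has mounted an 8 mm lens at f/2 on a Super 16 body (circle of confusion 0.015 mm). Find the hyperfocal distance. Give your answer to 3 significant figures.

Hyperfocal distance H = f²/(N·c) + f = 8²/(2 × 0.015) + 8 = 64/0.03 + 8 ≈ 2141.3 mm ≈ 2.14 m.

2.14 m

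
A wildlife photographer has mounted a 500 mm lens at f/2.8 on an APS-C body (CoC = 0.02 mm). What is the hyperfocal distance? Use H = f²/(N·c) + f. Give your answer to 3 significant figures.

Hyperfocal distance H = f²/(N·c) + f = 500²/(2.8 × 0.02) + 500 = 250000/0.056 + 500 ≈ 4464785.7 mm ≈ 4460 m.

4460 m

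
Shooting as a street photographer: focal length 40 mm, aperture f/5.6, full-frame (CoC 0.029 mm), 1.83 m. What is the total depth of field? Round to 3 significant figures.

Hyperfocal distance H = f²/(N·c) + f = 40²/(5.6 × 0.029) + 40 = 1600/0.1624 + 40 ≈ 9892.2 mm ≈ 9.892 m.
Near limit Dn = s·(H − f)/(H + s − 2f) = 1830 × (9892.2 − 40) / (9892.2 + 1830 − 2 × 40) = 1830 × 9852.2 / 11642.2 ≈ 1548.64 mm.
Far limit Df = s·(H − f)/(H − s) = 1830 × (9892.2 − 40) / (9892.2 − 1830) = 1830 × 9852.2 / 8062.2 ≈ 2236.30 mm.
Depth of field = Df − Dn = 2236.30 − 1548.64 ≈ 687.66 mm ≈ 0.688 m.

0.688 m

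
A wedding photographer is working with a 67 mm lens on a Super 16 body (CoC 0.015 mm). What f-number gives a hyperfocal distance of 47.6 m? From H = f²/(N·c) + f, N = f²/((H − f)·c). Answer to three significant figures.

f/6.30

Rearrange H = f²/(N·c) + f for N: N = f² / ((H − f)·c).
N = 67² / ((47600 − 67) × 0.015) = 4489 / 713.0 ≈ 6.30.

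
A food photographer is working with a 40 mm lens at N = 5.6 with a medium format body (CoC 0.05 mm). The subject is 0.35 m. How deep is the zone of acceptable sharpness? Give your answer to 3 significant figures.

38.1 mm

Hyperfocal distance H = f²/(N·c) + f = 40²/(5.6 × 0.05) + 40 = 1600/0.28 + 40 ≈ 5754.3 mm ≈ 5.754 m.
Near limit Dn = s·(H − f)/(H + s − 2f) = 350 × (5754.3 − 40) / (5754.3 + 350 − 2 × 40) = 350 × 5714.3 / 6024.3 ≈ 331.990 mm.
Far limit Df = s·(H − f)/(H − s) = 350 × (5754.3 − 40) / (5754.3 − 350) = 350 × 5714.3 / 5404.3 ≈ 370.077 mm.
Depth of field = Df − Dn = 370.077 − 331.990 ≈ 38.087 mm.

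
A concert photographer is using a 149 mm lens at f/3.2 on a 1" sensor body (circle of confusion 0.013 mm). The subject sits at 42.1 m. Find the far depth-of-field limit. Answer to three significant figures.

45.7 m

Hyperfocal distance H = f²/(N·c) + f = 149²/(3.2 × 0.013) + 149 = 22201/0.0416 + 149 ≈ 533826.9 mm ≈ 533.8 m.
Far limit Df = s·(H − f)/(H − s) = 42100 × (533826.9 − 149) / (533826.9 − 42100) = 42100 × 533677.9 / 491726.9 ≈ 45692 mm ≈ 45.7 m.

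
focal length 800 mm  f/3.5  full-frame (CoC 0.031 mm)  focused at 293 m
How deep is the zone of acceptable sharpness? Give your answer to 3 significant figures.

Hyperfocal distance H = f²/(N·c) + f = 800²/(3.5 × 0.031) + 800 = 640000/0.1085 + 800 ≈ 5899417.5 mm ≈ 5899 m.
Near limit Dn = s·(H − f)/(H + s − 2f) = 293000 × (5899417.5 − 800) / (5899417.5 + 293000 − 2 × 800) = 293000 × 5898617.5 / 6190817.5 ≈ 279171 mm.
Far limit Df = s·(H − f)/(H − s) = 293000 × (5899417.5 − 800) / (5899417.5 − 293000) = 293000 × 5898617.5 / 5606417.5 ≈ 308271 mm.
Depth of field = Df − Dn = 308271 − 279171 ≈ 29100 mm ≈ 29.1 m.

29.1 m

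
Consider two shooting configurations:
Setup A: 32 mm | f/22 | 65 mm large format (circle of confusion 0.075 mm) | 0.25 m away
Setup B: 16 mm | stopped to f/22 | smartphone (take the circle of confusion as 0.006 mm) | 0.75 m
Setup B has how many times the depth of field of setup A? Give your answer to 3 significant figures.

Setup A: H = 32²/(22×0.075) + 32 ≈ 652.6 mm; DoF = Df − Dn = 385.37 − 185.01 ≈ 200.36 mm.
Setup B: H = 16²/(22×0.006) + 16 ≈ 1955.4 mm; DoF = Df − Dn = 1206.70 − 544.08 ≈ 662.62 mm.
Ratio = 662.62 / 200.36 ≈ 3.31.

3.31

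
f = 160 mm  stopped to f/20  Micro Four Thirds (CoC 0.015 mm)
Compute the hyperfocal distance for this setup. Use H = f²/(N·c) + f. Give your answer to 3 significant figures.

Hyperfocal distance H = f²/(N·c) + f = 160²/(20 × 0.015) + 160 = 25600/0.3 + 160 ≈ 85493.3 mm ≈ 85.5 m.

85.5 m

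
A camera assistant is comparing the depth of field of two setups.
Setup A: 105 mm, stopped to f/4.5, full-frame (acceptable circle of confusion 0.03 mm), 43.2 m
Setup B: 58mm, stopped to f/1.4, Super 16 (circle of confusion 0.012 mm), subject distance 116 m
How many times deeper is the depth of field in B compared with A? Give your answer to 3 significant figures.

3.20

Setup A: H = 105²/(4.5×0.03) + 105 ≈ 81771.7 mm; DoF = Df − Dn = 91466 − 28278 ≈ 63188 mm.
Setup B: H = 58²/(1.4×0.012) + 58 ≈ 200296.1 mm; DoF = Df − Dn = 275548 − 73463 ≈ 202085 mm.
Ratio = 202085 / 63188 ≈ 3.20.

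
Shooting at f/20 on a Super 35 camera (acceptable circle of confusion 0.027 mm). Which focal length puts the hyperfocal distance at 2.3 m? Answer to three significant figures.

From H = f²/(N·c) + f, with f ≪ H: f ≈ √(H·N·c) = √(2300 × 20 × 0.027) = √1242.0 ≈ 35.24 mm.
Exact: f² + N·c·f − N·c·H = 0 ⇒ f = (−N·c + √((N·c)² + 4·N·c·H))/2 = (−0.54 + √4968.3)/2 ≈ 34.973 mm ≈ 35.0 mm.

35.0 mm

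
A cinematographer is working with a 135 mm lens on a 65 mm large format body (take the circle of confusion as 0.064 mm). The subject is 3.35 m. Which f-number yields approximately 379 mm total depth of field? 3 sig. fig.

f/4.99

Write h = H − f = f²/(N·c). The thin-lens limits are Dn = s·h/(h + (s−f)) and Df = s·h/(h − (s−f)), so DoF = Df − Dn = 2·s·(s−f)·h / (h² − (s−f)²).
That is a quadratic in h: DoF·h² − 2·s·(s−f)·h − DoF·(s−f)² = 0 ⇒ h = (s−f)·(s + √(s² + DoF²)) / DoF = 3215 × (3350 + √(3350² + 379²)) / 379 = 3215 × (3350 + 3371.37) / 379 ≈ 57016 mm.
Then N = f²/(c·h) = 135² / (0.064 × 57016) = 18225 / 3649.0 ≈ 4.99.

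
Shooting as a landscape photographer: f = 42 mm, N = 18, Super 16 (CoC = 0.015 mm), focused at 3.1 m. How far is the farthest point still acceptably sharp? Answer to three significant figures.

Hyperfocal distance H = f²/(N·c) + f = 42²/(18 × 0.015) + 42 = 1764/0.27 + 42 ≈ 6575.3 mm ≈ 6.575 m.
Far limit Df = s·(H − f)/(H − s) = 3100 × (6575.3 − 42) / (6575.3 − 3100) = 3100 × 6533.3 / 3475.3 ≈ 5827.7 mm ≈ 5.83 m.

5.83 m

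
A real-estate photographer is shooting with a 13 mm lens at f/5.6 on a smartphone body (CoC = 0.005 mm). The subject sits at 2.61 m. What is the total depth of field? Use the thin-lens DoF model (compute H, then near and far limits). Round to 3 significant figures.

Hyperfocal distance H = f²/(N·c) + f = 13²/(5.6 × 0.005) + 13 = 169/0.028 + 13 ≈ 6048.7 mm ≈ 6.049 m.
Near limit Dn = s·(H − f)/(H + s − 2f) = 2610 × (6048.7 − 13) / (6048.7 + 2610 − 2 × 13) = 2610 × 6035.7 / 8632.7 ≈ 1824.8 mm.
Far limit Df = s·(H − f)/(H − s) = 2610 × (6048.7 − 13) / (6048.7 − 2610) = 2610 × 6035.7 / 3438.7 ≈ 4581.1 mm.
Depth of field = Df − Dn = 4581.1 − 1824.8 ≈ 2756.3 mm ≈ 2.76 m.

2.76 m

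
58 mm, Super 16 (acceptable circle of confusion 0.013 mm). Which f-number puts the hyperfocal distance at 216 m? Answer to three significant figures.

f/1.20

Rearrange H = f²/(N·c) + f for N: N = f² / ((H − f)·c).
N = 58² / ((216000 − 58) × 0.013) = 3364 / 2807 ≈ 1.20.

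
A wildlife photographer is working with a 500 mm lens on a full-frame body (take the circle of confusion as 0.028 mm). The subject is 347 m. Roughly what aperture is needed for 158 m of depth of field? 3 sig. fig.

Write h = H − f = f²/(N·c). The thin-lens limits are Dn = s·h/(h + (s−f)) and Df = s·h/(h − (s−f)), so DoF = Df − Dn = 2·s·(s−f)·h / (h² − (s−f)²).
That is a quadratic in h: DoF·h² − 2·s·(s−f)·h − DoF·(s−f)² = 0 ⇒ h = (s−f)·(s + √(s² + DoF²)) / DoF = 346500 × (347000 + √(347000² + 158000²)) / 158000 = 346500 × (347000 + 381278) / 158000 ≈ 1597142 mm.
Then N = f²/(c·h) = 500² / (0.028 × 1597142) = 250000 / 44720 ≈ 5.59.

f/5.59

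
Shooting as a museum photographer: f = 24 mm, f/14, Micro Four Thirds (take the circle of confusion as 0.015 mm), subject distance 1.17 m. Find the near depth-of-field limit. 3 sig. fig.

Hyperfocal distance H = f²/(N·c) + f = 24²/(14 × 0.015) + 24 = 576/0.21 + 24 ≈ 2766.9 mm ≈ 2.767 m.
Near limit Dn = s·(H − f)/(H + s − 2f) = 1170 × (2766.9 − 24) / (2766.9 + 1170 − 2 × 24) = 1170 × 2742.9 / 3888.9 ≈ 825.21 mm ≈ 0.825 m.

0.825 m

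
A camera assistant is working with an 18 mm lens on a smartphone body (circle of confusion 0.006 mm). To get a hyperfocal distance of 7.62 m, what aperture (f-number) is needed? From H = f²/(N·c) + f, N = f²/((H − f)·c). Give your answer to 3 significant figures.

Rearrange H = f²/(N·c) + f for N: N = f² / ((H − f)·c).
N = 18² / ((7620 − 18) × 0.006) = 324 / 45.61 ≈ 7.10.

f/7.10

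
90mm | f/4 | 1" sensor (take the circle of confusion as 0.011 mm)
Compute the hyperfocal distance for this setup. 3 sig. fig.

Hyperfocal distance H = f²/(N·c) + f = 90²/(4 × 0.011) + 90 = 8100/0.044 + 90 ≈ 184180.9 mm ≈ 184 m.

184 m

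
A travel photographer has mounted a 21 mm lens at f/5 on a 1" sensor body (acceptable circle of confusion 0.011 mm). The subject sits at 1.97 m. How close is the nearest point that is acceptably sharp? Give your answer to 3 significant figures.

1.58 m

Hyperfocal distance H = f²/(N·c) + f = 21²/(5 × 0.011) + 21 = 441/0.055 + 21 ≈ 8039.2 mm ≈ 8.039 m.
Near limit Dn = s·(H − f)/(H + s − 2f) = 1970 × (8039.2 − 21) / (8039.2 + 1970 − 2 × 21) = 1970 × 8018.2 / 9967.2 ≈ 1584.8 mm ≈ 1.58 m.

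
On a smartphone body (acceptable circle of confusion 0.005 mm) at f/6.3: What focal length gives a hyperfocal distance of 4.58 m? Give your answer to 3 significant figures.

12.0 mm

From H = f²/(N·c) + f, with f ≪ H: f ≈ √(H·N·c) = √(4580 × 6.3 × 0.005) = √144.27 ≈ 12.01 mm.
The +f correction barely moves this — solving exactly, f² + N·c·f − N·c·H = 0 ⇒ f = (−N·c + √((N·c)² + 4·N·c·H))/2 = (−0.0315 + √577.08)/2 ≈ 11.996 mm, so f ≈ 12.0 mm.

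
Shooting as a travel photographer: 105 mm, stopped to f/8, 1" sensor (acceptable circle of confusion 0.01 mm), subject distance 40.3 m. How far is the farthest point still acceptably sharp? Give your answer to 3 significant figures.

Hyperfocal distance H = f²/(N·c) + f = 105²/(8 × 0.01) + 105 = 11025/0.08 + 105 ≈ 137917.5 mm ≈ 137.9 m.
Far limit Df = s·(H − f)/(H − s) = 40300 × (137917.5 − 105) / (137917.5 − 40300) = 40300 × 137812.5 / 97617.5 ≈ 56894 mm ≈ 56.9 m.

56.9 m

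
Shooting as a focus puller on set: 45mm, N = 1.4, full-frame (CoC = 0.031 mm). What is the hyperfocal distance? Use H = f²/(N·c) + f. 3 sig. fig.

46.7 m

Hyperfocal distance H = f²/(N·c) + f = 45²/(1.4 × 0.031) + 45 = 2025/0.0434 + 45 ≈ 46704.0 mm ≈ 46.7 m.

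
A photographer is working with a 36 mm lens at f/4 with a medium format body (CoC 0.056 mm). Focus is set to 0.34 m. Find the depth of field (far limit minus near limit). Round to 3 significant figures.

35.8 mm

Hyperfocal distance H = f²/(N·c) + f = 36²/(4 × 0.056) + 36 = 1296/0.224 + 36 ≈ 5821.7 mm ≈ 5.822 m.
Near limit Dn = s·(H − f)/(H + s − 2f) = 340 × (5821.7 − 36) / (5821.7 + 340 − 2 × 36) = 340 × 5785.7 / 6089.7 ≈ 323.027 mm.
Far limit Df = s·(H − f)/(H − s) = 340 × (5821.7 − 36) / (5821.7 − 340) = 340 × 5785.7 / 5481.7 ≈ 358.855 mm.
Depth of field = Df − Dn = 358.855 − 323.027 ≈ 35.828 mm.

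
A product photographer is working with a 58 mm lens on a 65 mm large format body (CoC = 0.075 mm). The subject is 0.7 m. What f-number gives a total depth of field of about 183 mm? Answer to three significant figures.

Write h = H − f = f²/(N·c). The thin-lens limits are Dn = s·h/(h + (s−f)) and Df = s·h/(h − (s−f)), so DoF = Df − Dn = 2·s·(s−f)·h / (h² − (s−f)²).
That is a quadratic in h: DoF·h² − 2·s·(s−f)·h − DoF·(s−f)² = 0 ⇒ h = (s−f)·(s + √(s² + DoF²)) / DoF = 642 × (700 + √(700² + 183²)) / 183 = 642 × (700 + 723.525) / 183 ≈ 4994.0 mm.
Then N = f²/(c·h) = 58² / (0.075 × 4994.0) = 3364 / 374.55 ≈ 8.98.

f/8.98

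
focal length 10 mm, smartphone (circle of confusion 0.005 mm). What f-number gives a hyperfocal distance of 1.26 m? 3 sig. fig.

f/16

Rearrange H = f²/(N·c) + f for N: N = f² / ((H − f)·c).
N = 10² / ((1260 − 10) × 0.005) = 100 / 6.250 ≈ 16.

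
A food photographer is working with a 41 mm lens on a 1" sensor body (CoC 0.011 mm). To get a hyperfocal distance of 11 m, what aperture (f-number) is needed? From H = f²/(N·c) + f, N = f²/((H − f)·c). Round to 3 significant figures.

f/13.9

Rearrange H = f²/(N·c) + f for N: N = f² / ((H − f)·c).
N = 41² / ((11000 − 41) × 0.011) = 1681 / 120.5 ≈ 13.9.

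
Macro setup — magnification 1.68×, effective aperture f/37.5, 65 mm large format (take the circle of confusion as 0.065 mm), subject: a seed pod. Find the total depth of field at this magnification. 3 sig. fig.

At magnification m, DoF ≈ 2·N_eff·c/m² = 2 × 37.5 × 0.065 / 1.68² = 4.875 / 2.822 ≈ 1.73 mm.

1.73 mm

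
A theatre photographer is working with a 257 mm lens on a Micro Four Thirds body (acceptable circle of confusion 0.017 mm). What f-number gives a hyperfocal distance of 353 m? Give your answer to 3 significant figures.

f/11

Rearrange H = f²/(N·c) + f for N: N = f² / ((H − f)·c).
N = 257² / ((353000 − 257) × 0.017) = 66049 / 5997 ≈ 11.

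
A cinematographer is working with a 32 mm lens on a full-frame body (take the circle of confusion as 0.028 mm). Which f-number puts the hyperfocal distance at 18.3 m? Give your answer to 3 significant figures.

f/2.00

Rearrange H = f²/(N·c) + f for N: N = f² / ((H − f)·c).
N = 32² / ((18300 − 32) × 0.028) = 1024 / 511.5 ≈ 2.00.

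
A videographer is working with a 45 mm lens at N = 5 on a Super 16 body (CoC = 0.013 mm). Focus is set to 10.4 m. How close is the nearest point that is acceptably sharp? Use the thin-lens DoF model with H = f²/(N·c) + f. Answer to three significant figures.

7.81 m

Hyperfocal distance H = f²/(N·c) + f = 45²/(5 × 0.013) + 45 = 2025/0.065 + 45 ≈ 31198.8 mm ≈ 31.20 m.
Near limit Dn = s·(H − f)/(H + s − 2f) = 10400 × (31198.8 − 45) / (31198.8 + 10400 − 2 × 45) = 10400 × 31153.8 / 41508.8 ≈ 7805.6 mm ≈ 7.81 m.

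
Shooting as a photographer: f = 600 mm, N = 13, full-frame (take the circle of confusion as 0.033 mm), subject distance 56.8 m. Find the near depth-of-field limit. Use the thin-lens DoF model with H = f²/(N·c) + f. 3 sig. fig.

53.2 m

Hyperfocal distance H = f²/(N·c) + f = 600²/(13 × 0.033) + 600 = 360000/0.429 + 600 ≈ 839760.8 mm ≈ 839.8 m.
Near limit Dn = s·(H − f)/(H + s − 2f) = 56800 × (839760.8 − 600) / (839760.8 + 56800 − 2 × 600) = 56800 × 839160.8 / 895360.8 ≈ 53235 mm ≈ 53.2 m.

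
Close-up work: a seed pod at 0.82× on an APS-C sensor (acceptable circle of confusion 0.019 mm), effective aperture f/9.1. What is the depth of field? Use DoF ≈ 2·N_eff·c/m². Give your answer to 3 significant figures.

0.514 mm

At magnification m, DoF ≈ 2·N_eff·c/m² = 2 × 9.1 × 0.019 / 0.82² = 0.3458 / 0.6724 ≈ 0.514 mm.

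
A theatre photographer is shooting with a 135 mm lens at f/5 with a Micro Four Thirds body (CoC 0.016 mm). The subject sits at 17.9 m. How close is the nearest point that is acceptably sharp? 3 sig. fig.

Hyperfocal distance H = f²/(N·c) + f = 135²/(5 × 0.016) + 135 = 18225/0.08 + 135 ≈ 227947.5 mm ≈ 227.9 m.
Near limit Dn = s·(H − f)/(H + s − 2f) = 17900 × (227947.5 − 135) / (227947.5 + 17900 − 2 × 135) = 17900 × 227812.5 / 245577.5 ≈ 16605 mm ≈ 16.6 m.

16.6 m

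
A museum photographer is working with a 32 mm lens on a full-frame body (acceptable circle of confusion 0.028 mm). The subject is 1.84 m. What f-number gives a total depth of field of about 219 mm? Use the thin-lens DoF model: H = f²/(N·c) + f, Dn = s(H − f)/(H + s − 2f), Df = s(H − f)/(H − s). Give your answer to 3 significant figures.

Write h = H − f = f²/(N·c). The thin-lens limits are Dn = s·h/(h + (s−f)) and Df = s·h/(h − (s−f)), so DoF = Df − Dn = 2·s·(s−f)·h / (h² − (s−f)²).
That is a quadratic in h: DoF·h² − 2·s·(s−f)·h − DoF·(s−f)² = 0 ⇒ h = (s−f)·(s + √(s² + DoF²)) / DoF = 1808 × (1840 + √(1840² + 219²)) / 219 = 1808 × (1840 + 1852.99) / 219 ≈ 30488 mm.
Then N = f²/(c·h) = 32² / (0.028 × 30488) = 1024 / 853.67 ≈ 1.20.

f/1.20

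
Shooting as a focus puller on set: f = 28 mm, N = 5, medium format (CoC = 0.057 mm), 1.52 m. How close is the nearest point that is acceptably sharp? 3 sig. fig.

Hyperfocal distance H = f²/(N·c) + f = 28²/(5 × 0.057) + 28 = 784/0.285 + 28 ≈ 2778.9 mm ≈ 2.779 m.
Near limit Dn = s·(H − f)/(H + s − 2f) = 1520 × (2778.9 − 28) / (2778.9 + 1520 − 2 × 28) = 1520 × 2750.9 / 4242.9 ≈ 985.49 mm ≈ 0.985 m.

0.985 m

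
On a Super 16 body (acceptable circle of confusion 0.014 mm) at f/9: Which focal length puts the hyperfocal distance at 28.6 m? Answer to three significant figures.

From H = f²/(N·c) + f, with f ≪ H: f ≈ √(H·N·c) = √(28600 × 9 × 0.014) = √3603.6 ≈ 60.03 mm.
The +f correction barely moves this — solving exactly, f² + N·c·f − N·c·H = 0 ⇒ f = (−N·c + √((N·c)² + 4·N·c·H))/2 = (−0.126 + √14414)/2 ≈ 59.967 mm, so f ≈ 60.0 mm.

60.0 mm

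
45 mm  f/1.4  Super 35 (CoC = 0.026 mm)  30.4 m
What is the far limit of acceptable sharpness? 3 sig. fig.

66.9 m

Hyperfocal distance H = f²/(N·c) + f = 45²/(1.4 × 0.026) + 45 = 2025/0.0364 + 45 ≈ 55676.9 mm ≈ 55.68 m.
Far limit Df = s·(H − f)/(H − s) = 30400 × (55676.9 − 45) / (55676.9 − 30400) = 30400 × 55631.9 / 25276.9 ≈ 66907 mm ≈ 66.9 m.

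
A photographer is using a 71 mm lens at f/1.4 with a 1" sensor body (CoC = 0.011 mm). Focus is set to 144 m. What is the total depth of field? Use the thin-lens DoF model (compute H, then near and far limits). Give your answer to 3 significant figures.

157 m

Hyperfocal distance H = f²/(N·c) + f = 71²/(1.4 × 0.011) + 71 = 5041/0.0154 + 71 ≈ 327408.7 mm ≈ 327.4 m.
Near limit Dn = s·(H − f)/(H + s − 2f) = 144000 × (327408.7 − 71) / (327408.7 + 144000 − 2 × 71) = 144000 × 327337.7 / 471266.7 ≈ 100021 mm.
Far limit Df = s·(H − f)/(H − s) = 144000 × (327408.7 − 71) / (327408.7 − 144000) = 144000 × 327337.7 / 183408.7 ≈ 257003 mm.
Depth of field = Df − Dn = 257003 − 100021 ≈ 156982 mm ≈ 157 m.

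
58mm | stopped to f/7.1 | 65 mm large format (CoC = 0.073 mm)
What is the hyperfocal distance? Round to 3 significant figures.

Hyperfocal distance H = f²/(N·c) + f = 58²/(7.1 × 0.073) + 58 = 3364/0.5183 + 58 ≈ 6548.4 mm ≈ 6.55 m.

6.55 m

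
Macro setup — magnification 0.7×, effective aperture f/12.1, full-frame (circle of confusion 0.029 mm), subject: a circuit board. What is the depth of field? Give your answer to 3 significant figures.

At magnification m, DoF ≈ 2·N_eff·c/m² = 2 × 12.1 × 0.029 / 0.7² = 0.7018 / 0.49 ≈ 1.43 mm.

1.43 mm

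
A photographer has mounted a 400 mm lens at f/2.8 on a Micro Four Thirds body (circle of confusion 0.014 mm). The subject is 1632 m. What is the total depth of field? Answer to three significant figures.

Hyperfocal distance H = f²/(N·c) + f = 400²/(2.8 × 0.014) + 400 = 160000/0.0392 + 400 ≈ 4082032.7 mm ≈ 4082 m.
Near limit Dn = s·(H − f)/(H + s − 2f) = 1632000 × (4082032.7 − 400) / (4082032.7 + 1632000 − 2 × 400) = 1632000 × 4081632.7 / 5713232.7 ≈ 1165929 mm.
Far limit Df = s·(H − f)/(H − s) = 1632000 × (4082032.7 − 400) / (4082032.7 − 1632000) = 1632000 × 4081632.7 / 2450032.7 ≈ 2718831 mm.
Depth of field = Df − Dn = 2718831 − 1165929 ≈ 1552902 mm ≈ 1550 m.

1550 m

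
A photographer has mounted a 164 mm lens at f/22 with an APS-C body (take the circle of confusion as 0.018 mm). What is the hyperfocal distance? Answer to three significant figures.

68.1 m

Hyperfocal distance H = f²/(N·c) + f = 164²/(22 × 0.018) + 164 = 26896/0.396 + 164 ≈ 68083.2 mm ≈ 68.1 m.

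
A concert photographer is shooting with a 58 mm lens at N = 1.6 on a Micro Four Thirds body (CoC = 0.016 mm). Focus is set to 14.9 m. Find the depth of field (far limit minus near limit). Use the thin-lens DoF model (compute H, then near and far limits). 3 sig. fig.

3.41 m

Hyperfocal distance H = f²/(N·c) + f = 58²/(1.6 × 0.016) + 58 = 3364/0.0256 + 58 ≈ 131464.2 mm ≈ 131.5 m.
Near limit Dn = s·(H − f)/(H + s − 2f) = 14900 × (131464.2 − 58) / (131464.2 + 14900 − 2 × 58) = 14900 × 131406.2 / 146248.2 ≈ 13387.9 mm.
Far limit Df = s·(H − f)/(H − s) = 14900 × (131464.2 − 58) / (131464.2 − 14900) = 14900 × 131406.2 / 116564.2 ≈ 16797.2 mm.
Depth of field = Df − Dn = 16797.2 − 13387.9 ≈ 3409.3 mm ≈ 3.41 m.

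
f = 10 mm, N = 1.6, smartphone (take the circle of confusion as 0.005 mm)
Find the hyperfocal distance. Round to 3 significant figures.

Hyperfocal distance H = f²/(N·c) + f = 10²/(1.6 × 0.005) + 10 = 100/0.008 + 10 ≈ 12510.0 mm ≈ 12.5 m.

12.5 m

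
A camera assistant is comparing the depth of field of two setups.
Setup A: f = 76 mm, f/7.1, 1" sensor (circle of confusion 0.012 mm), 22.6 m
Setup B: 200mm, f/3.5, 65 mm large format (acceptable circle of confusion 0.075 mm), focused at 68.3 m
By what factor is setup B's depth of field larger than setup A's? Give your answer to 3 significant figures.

Setup A: H = 76²/(7.1×0.012) + 76 ≈ 67869.4 mm; DoF = Df − Dn = 33845 − 16964 ≈ 16881 mm.
Setup B: H = 200²/(3.5×0.075) + 200 ≈ 152581.0 mm; DoF = Df − Dn = 123487 − 47204 ≈ 76283 mm.
Ratio = 76283 / 16881 ≈ 4.52.

4.52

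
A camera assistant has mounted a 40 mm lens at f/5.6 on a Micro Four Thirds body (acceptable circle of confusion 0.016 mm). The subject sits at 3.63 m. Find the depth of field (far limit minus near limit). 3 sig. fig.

1.52 m

Hyperfocal distance H = f²/(N·c) + f = 40²/(5.6 × 0.016) + 40 = 1600/0.0896 + 40 ≈ 17897.1 mm ≈ 17.90 m.
Near limit Dn = s·(H − f)/(H + s − 2f) = 3630 × (17897.1 − 40) / (17897.1 + 3630 − 2 × 40) = 3630 × 17857.1 / 21447.1 ≈ 3022.4 mm.
Far limit Df = s·(H − f)/(H − s) = 3630 × (17897.1 − 40) / (17897.1 − 3630) = 3630 × 17857.1 / 14267.1 ≈ 4543.4 mm.
Depth of field = Df − Dn = 4543.4 − 3022.4 ≈ 1521.0 mm ≈ 1.52 m.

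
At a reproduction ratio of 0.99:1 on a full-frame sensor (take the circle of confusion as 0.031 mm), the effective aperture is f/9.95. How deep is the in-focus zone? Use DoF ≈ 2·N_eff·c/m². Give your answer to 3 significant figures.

At magnification m, DoF ≈ 2·N_eff·c/m² = 2 × 9.95 × 0.031 / 0.99² = 0.6169 / 0.9801 ≈ 0.629 mm.

0.629 mm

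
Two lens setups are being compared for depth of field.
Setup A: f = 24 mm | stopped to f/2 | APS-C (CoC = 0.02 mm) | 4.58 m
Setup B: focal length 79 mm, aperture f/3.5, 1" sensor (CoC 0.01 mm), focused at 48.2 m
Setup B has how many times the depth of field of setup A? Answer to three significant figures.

Setup A: H = 24²/(2×0.02) + 24 ≈ 14424.0 mm; DoF = Df − Dn = 6699.7 − 3479.2 ≈ 3220.5 mm.
Setup B: H = 79²/(3.5×0.01) + 79 ≈ 178393.3 mm; DoF = Df − Dn = 66015 − 37957 ≈ 28058 mm.
Ratio = 28058 / 3220.5 ≈ 8.71.

8.71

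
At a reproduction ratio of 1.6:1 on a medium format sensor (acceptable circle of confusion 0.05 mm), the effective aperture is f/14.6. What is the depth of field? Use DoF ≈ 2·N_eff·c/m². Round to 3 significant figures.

0.570 mm

At magnification m, DoF ≈ 2·N_eff·c/m² = 2 × 14.6 × 0.05 / 1.6² = 1.46 / 2.56 ≈ 0.57 mm.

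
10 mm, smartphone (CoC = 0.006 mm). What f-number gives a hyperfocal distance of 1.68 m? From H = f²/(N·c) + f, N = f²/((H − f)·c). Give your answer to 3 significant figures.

f/9.98

Rearrange H = f²/(N·c) + f for N: N = f² / ((H − f)·c).
N = 10² / ((1680 − 10) × 0.006) = 100 / 10.02 ≈ 9.98.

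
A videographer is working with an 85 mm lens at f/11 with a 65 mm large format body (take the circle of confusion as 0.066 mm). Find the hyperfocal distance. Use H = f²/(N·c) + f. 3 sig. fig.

Hyperfocal distance H = f²/(N·c) + f = 85²/(11 × 0.066) + 85 = 7225/0.726 + 85 ≈ 10036.8 mm ≈ 10.0 m.

10.0 m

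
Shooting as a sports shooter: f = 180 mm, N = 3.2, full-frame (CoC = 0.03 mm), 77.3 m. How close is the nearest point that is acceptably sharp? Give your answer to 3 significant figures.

Hyperfocal distance H = f²/(N·c) + f = 180²/(3.2 × 0.03) + 180 = 32400/0.096 + 180 ≈ 337680.0 mm ≈ 337.7 m.
Near limit Dn = s·(H − f)/(H + s − 2f) = 77300 × (337680.0 − 180) / (337680.0 + 77300 − 2 × 180) = 77300 × 337500.0 / 414620.0 ≈ 62922 mm ≈ 62.9 m.

62.9 m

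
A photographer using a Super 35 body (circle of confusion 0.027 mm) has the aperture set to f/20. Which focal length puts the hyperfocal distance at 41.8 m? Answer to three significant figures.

150 mm

From H = f²/(N·c) + f, with f ≪ H: f ≈ √(H·N·c) = √(41800 × 20 × 0.027) = √22572 ≈ 150.2 mm.
The +f correction barely moves this — solving exactly, f² + N·c·f − N·c·H = 0 ⇒ f = (−N·c + √((N·c)² + 4·N·c·H))/2 = (−0.54 + √90288)/2 ≈ 149.97 mm, so f ≈ 150 mm.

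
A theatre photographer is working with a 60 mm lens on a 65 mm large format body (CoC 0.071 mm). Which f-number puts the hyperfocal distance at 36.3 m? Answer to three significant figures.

f/1.40

Rearrange H = f²/(N·c) + f for N: N = f² / ((H − f)·c).
N = 60² / ((36300 − 60) × 0.071) = 3600 / 2573 ≈ 1.40.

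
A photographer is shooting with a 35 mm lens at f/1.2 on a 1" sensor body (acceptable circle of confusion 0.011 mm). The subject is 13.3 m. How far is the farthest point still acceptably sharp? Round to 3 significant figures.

15.5 m

Hyperfocal distance H = f²/(N·c) + f = 35²/(1.2 × 0.011) + 35 = 1225/0.0132 + 35 ≈ 92838.0 mm ≈ 92.84 m.
Far limit Df = s·(H − f)/(H − s) = 13300 × (92838.0 − 35) / (92838.0 − 13300) = 13300 × 92803.0 / 79538.0 ≈ 15518 mm ≈ 15.5 m.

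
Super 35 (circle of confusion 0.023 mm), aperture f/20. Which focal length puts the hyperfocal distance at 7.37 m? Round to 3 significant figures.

From H = f²/(N·c) + f, with f ≪ H: f ≈ √(H·N·c) = √(7370 × 20 × 0.023) = √3390.2 ≈ 58.23 mm.
Exact: f² + N·c·f − N·c·H = 0 ⇒ f = (−N·c + √((N·c)² + 4·N·c·H))/2 = (−0.46 + √13561)/2 ≈ 57.996 mm ≈ 58.0 mm.

58.0 mm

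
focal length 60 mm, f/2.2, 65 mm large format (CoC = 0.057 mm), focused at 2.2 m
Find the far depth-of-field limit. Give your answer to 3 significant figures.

2.38 m

Hyperfocal distance H = f²/(N·c) + f = 60²/(2.2 × 0.057) + 60 = 3600/0.1254 + 60 ≈ 28768.1 mm ≈ 28.77 m.
Far limit Df = s·(H − f)/(H − s) = 2200 × (28768.1 − 60) / (28768.1 − 2200) = 2200 × 28708.1 / 26568.1 ≈ 2377.2 mm ≈ 2.38 m.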